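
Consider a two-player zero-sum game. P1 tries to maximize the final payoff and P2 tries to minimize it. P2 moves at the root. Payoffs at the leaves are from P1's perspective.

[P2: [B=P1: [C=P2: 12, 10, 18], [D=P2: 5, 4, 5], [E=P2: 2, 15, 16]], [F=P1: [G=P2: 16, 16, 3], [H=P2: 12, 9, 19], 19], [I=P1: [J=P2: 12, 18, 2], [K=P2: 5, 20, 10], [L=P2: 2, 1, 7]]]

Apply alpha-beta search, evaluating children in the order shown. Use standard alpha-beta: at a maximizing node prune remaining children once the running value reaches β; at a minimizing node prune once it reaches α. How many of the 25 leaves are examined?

19

C [α=-∞,β=+∞]: v=10
D [α=10,β=+∞]: v=5 after child 1 ≤ α → α-cutoff, skip 2
E [α=10,β=+∞]: v=2 after child 1 ≤ α → α-cutoff, skip 2
B [α=-∞,β=+∞]: v=10
G [α=-∞,β=10]: v=3
H [α=3,β=10]: v=9
F [α=-∞,β=10]: v=19
J [α=-∞,β=10]: v=2
K [α=2,β=10]: v=5
L [α=5,β=10]: v=2 after child 1 ≤ α → α-cutoff, skip 2
I [α=-∞,β=10]: v=5
Root [α=-∞,β=+∞]: v=5
Leaves evaluated: 19 of 25.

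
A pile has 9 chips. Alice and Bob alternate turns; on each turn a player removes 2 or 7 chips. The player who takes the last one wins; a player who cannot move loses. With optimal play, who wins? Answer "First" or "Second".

Second

Mark each pile size as W (mover wins) or L (mover loses):
i:   0  1  2  3  4  5  6  7  8  9
     L  L  W  W  L  L  W  W  W  L
Position 9 is L, so the second player wins.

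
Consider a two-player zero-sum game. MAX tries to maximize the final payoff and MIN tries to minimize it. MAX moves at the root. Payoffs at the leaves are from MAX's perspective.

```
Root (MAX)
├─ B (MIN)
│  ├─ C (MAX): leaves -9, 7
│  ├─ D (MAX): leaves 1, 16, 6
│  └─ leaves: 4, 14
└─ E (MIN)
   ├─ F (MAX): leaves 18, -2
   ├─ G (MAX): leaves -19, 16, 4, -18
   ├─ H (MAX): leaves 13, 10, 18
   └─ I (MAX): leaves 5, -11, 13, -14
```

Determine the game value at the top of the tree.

13

C (MAX): max(-9, 7) = 7
D (MAX): max(1, 16, 6) = 16
B (MIN): min(7, 16, 4, 14) = 4
F (MAX): max(18, -2) = 18
G (MAX): max(-19, 16, 4, -18) = 16
H (MAX): max(13, 10, 18) = 18
I (MAX): max(5, -11, 13, -14) = 13
E (MIN): min(18, 16, 18, 13) = 13
Root (MAX): max(4, 13) = 13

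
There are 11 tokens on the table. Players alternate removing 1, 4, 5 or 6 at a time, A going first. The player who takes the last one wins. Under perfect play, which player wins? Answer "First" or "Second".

Second

i:   0  1  2  3  4  5  6  7  8  9 10 11
     L  W  L  W  W  W  W  W  W  L  W  L
Position 11 is L, so the second player wins.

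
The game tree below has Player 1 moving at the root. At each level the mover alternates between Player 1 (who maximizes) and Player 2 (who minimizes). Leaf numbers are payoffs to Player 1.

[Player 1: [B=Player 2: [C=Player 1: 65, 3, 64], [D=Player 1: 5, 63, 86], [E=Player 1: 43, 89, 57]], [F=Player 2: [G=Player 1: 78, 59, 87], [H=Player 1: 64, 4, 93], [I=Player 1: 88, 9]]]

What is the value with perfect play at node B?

C: max(65, 3, 64) = 65
D: max(5, 63, 86) = 86
E: max(43, 89, 57) = 89
B: min(65, 86, 89) = 65

65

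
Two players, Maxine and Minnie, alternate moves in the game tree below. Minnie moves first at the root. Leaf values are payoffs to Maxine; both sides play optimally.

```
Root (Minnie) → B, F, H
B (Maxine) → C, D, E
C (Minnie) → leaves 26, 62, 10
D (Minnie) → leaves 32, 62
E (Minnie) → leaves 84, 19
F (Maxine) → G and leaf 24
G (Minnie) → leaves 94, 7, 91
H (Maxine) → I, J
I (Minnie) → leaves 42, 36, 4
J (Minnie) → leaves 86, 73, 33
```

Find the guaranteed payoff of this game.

C (Minnie): min(26, 62, 10) = 10
D (Minnie): min(32, 62) = 32
E (Minnie): min(84, 19) = 19
B (Maxine): max(10, 32, 19) = 32
G (Minnie): min(94, 7, 91) = 7
F (Maxine): max(7, 24) = 24
I (Minnie): min(42, 36, 4) = 4
J (Minnie): min(86, 73, 33) = 33
H (Maxine): max(4, 33) = 33
Root (Minnie): min(32, 24, 33) = 24

24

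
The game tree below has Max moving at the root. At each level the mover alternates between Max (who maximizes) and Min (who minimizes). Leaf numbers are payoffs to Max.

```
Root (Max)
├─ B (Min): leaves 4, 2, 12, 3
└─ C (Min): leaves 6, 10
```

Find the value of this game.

B (Min): min(4, 2, 12, 3) = 2
C (Min): min(6, 10) = 6
Root (Max): max(2, 6) = 6

6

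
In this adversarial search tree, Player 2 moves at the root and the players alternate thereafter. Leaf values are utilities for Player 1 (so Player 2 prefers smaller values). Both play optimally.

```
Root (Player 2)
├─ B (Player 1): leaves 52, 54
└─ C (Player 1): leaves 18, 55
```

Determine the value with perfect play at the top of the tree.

54

B (Player 1): max(52, 54) = 54
C (Player 1): max(18, 55) = 55
Root (Player 2): min(54, 55) = 54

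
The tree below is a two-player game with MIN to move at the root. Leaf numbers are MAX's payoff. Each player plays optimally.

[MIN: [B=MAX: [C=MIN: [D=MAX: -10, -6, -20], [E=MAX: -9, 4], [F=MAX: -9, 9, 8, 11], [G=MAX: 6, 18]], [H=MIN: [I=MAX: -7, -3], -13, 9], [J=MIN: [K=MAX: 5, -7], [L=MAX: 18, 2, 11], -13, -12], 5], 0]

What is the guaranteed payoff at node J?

-13

K: max(5, -7) = 5
L: max(18, 2, 11) = 18
J: min(5, 18, -13, -12) = -13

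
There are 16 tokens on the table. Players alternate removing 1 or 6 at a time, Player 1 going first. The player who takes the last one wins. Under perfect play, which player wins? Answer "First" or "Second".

Second

Mark each pile size as W (mover wins) or L (mover loses):
i:   0  1  2  3  4  5  6  7  8  9 10 11 12 13 14 15 16
     L  W  L  W  L  W  W  L  W  L  W  L  W  W  L  W  L
Position 16 is L, so the second player wins.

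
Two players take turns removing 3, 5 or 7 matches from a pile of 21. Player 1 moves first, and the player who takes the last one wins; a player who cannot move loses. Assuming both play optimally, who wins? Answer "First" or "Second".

Mark each pile size as W (mover wins) or L (mover loses):
i:   0  1  2  3  4  5  6  7  8  9 10 11 12 13 14 15 16 17 18 19 20 21
     L  L  L  W  W  W  W  W  W  W  L  L  L  W  W  W  W  W  W  W  L  L
Position 21 is L, so the second player wins.

Second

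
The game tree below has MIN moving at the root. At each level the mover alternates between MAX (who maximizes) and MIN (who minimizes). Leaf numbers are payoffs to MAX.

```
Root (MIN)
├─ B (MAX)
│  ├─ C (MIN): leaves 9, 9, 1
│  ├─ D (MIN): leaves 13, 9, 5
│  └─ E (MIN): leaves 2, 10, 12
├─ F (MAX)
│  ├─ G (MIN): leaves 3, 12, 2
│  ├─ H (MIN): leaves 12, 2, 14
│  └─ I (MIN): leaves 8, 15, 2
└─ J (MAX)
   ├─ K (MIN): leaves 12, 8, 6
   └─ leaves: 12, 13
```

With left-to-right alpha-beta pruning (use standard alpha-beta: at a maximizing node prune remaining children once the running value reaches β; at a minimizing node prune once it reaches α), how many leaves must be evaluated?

C [α=-∞,β=+∞]: v=1
D [α=1,β=+∞]: v=5
E [α=5,β=+∞]: v=2 after child 1 ≤ α → α-cutoff, skip 2
B [α=-∞,β=+∞]: v=5
G [α=-∞,β=5]: v=2
H [α=2,β=5]: v=2 after child 2 ≤ α → α-cutoff, skip 1
I [α=2,β=5]: v=2
F [α=-∞,β=5]: v=2
K [α=-∞,β=2]: v=6
J [α=-∞,β=2]: v=6 after child 1 ≥ β → β-cutoff, skip 2
Root [α=-∞,β=+∞]: v=2
Leaves evaluated: 18 of 23.

18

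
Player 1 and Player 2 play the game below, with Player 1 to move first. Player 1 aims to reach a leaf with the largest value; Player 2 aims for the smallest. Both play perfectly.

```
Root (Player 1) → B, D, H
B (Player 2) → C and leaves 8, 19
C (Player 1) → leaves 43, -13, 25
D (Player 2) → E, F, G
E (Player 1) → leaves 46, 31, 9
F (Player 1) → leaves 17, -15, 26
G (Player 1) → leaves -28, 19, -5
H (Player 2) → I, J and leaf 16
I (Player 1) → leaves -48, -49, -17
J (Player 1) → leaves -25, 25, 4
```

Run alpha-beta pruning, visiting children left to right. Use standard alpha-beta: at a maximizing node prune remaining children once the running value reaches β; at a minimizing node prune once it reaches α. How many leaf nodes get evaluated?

C [α=-∞,β=+∞]: v=43
B [α=-∞,β=+∞]: v=8
E [α=8,β=+∞]: v=46
F [α=8,β=46]: v=26
G [α=8,β=26]: v=19
D [α=8,β=+∞]: v=19
I [α=19,β=+∞]: v=-17
H [α=19,β=+∞]: v=-17 after child 1 ≤ α → α-cutoff, skip 2
Root [α=-∞,β=+∞]: v=19
Leaves evaluated: 17 of 21.

17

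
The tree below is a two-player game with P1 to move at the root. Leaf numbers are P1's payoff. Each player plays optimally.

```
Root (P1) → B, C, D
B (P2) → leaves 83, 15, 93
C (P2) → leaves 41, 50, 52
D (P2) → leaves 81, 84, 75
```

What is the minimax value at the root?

B (P2): min(83, 15, 93) = 15
C (P2): min(41, 50, 52) = 41
D (P2): min(81, 84, 75) = 75
Root (P1): max(15, 41, 75) = 75

75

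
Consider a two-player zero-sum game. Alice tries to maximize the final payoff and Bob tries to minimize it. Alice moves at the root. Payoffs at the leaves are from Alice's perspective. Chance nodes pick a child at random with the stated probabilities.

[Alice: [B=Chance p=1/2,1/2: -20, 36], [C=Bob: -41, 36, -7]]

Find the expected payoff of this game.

8

B (Chance): 1/2·-20 + 1/2·36 = 8
C (Bob): min(-41, 36, -7) = -41
Root (Alice): max(8, -41) = 8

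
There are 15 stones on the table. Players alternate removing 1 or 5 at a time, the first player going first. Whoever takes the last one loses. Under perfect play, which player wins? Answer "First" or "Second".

Second

W/L table (W = player to move can force a win):
i:   0  1  2  3  4  5  6  7  8  9 10 11 12 13 14 15
     W  L  W  L  W  L  W  L  W  L  W  L  W  L  W  L
Position 15 is L, so the second player wins.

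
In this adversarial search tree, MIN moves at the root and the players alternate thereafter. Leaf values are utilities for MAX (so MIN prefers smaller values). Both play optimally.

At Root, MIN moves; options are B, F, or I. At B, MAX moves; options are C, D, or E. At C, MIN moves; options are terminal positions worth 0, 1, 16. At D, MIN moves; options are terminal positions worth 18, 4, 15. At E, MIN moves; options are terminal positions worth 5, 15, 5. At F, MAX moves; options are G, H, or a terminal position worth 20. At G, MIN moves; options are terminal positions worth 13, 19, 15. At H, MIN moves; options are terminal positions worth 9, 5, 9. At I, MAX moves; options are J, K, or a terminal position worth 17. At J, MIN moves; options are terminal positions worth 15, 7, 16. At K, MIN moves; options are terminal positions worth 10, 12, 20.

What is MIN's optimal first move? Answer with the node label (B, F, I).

B

C (MIN): min(0, 1, 16) = 0
D (MIN): min(18, 4, 15) = 4
E (MIN): min(5, 15, 5) = 5
B (MAX): max(0, 4, 5) = 5
G (MIN): min(13, 19, 15) = 13
H (MIN): min(9, 5, 9) = 5
F (MAX): max(13, 5, 20) = 20
J (MIN): min(15, 7, 16) = 7
K (MIN): min(10, 12, 20) = 10
I (MAX): max(7, 10, 17) = 17
Root (MIN): min(5, 20, 17) = 5
MIN picks the child with the lowest value: B (value 5).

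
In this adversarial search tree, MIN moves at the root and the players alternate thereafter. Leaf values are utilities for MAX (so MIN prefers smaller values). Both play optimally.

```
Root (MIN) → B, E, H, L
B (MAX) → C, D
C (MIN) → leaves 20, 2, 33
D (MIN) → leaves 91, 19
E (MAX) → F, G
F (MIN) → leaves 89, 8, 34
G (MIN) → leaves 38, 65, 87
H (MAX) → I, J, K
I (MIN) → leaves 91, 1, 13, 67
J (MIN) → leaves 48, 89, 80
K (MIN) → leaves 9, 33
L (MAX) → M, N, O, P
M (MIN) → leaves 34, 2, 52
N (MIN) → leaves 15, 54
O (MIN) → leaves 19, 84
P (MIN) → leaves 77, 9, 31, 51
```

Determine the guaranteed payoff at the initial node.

C (MIN): min(20, 2, 33) = 2
D (MIN): min(91, 19) = 19
B (MAX): max(2, 19) = 19
F (MIN): min(89, 8, 34) = 8
G (MIN): min(38, 65, 87) = 38
E (MAX): max(8, 38) = 38
I (MIN): min(91, 1, 13, 67) = 1
J (MIN): min(48, 89, 80) = 48
K (MIN): min(9, 33) = 9
H (MAX): max(1, 48, 9) = 48
M (MIN): min(34, 2, 52) = 2
N (MIN): min(15, 54) = 15
O (MIN): min(19, 84) = 19
P (MIN): min(77, 9, 31, 51) = 9
L (MAX): max(2, 15, 19, 9) = 19
Root (MIN): min(19, 38, 48, 19) = 19

19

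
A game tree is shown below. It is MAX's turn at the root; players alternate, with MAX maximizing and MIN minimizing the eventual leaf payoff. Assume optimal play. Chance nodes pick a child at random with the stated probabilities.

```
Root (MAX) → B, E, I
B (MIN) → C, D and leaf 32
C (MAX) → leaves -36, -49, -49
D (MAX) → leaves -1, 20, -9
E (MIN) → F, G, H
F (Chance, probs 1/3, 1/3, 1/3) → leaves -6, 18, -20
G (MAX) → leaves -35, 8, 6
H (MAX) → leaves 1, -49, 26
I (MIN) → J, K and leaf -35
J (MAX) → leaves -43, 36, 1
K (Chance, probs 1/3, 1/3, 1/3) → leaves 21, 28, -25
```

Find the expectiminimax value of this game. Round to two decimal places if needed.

-2.67

C (MAX): max(-36, -49, -49) = -36
D (MAX): max(-1, 20, -9) = 20
B (MIN): min(-36, 20, 32) = -36
F (Chance): 1/3·-6 + 1/3·18 + 1/3·-20 = -2.67
G (MAX): max(-35, 8, 6) = 8
H (MAX): max(1, -49, 26) = 26
E (MIN): min(-2.67, 8, 26) = -2.67
J (MAX): max(-43, 36, 1) = 36
K (Chance): 1/3·21 + 1/3·28 + 1/3·-25 = 8
I (MIN): min(36, 8, -35) = -35
Root (MAX): max(-36, -2.67, -35) = -2.67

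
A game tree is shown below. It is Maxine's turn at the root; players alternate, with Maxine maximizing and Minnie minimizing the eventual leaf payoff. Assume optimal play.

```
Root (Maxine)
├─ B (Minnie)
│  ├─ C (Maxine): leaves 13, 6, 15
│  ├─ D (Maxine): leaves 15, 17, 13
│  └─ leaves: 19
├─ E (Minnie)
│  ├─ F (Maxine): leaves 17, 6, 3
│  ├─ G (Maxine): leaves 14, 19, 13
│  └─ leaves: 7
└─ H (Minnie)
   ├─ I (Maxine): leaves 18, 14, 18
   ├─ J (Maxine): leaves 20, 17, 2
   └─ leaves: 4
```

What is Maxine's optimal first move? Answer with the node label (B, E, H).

C (Maxine): max(13, 6, 15) = 15
D (Maxine): max(15, 17, 13) = 17
B (Minnie): min(15, 17, 19) = 15
F (Maxine): max(17, 6, 3) = 17
G (Maxine): max(14, 19, 13) = 19
E (Minnie): min(17, 19, 7) = 7
I (Maxine): max(18, 14, 18) = 18
J (Maxine): max(20, 17, 2) = 20
H (Minnie): min(18, 20, 4) = 4
Root (Maxine): max(15, 7, 4) = 15
Maxine picks the child with the highest value: B (value 15).

B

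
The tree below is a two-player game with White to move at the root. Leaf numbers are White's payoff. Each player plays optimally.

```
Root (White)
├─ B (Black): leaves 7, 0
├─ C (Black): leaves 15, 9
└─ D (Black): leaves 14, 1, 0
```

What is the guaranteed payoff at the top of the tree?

B (Black): min(7, 0) = 0
C (Black): min(15, 9) = 9
D (Black): min(14, 1, 0) = 0
Root (White): max(0, 9, 0) = 9

9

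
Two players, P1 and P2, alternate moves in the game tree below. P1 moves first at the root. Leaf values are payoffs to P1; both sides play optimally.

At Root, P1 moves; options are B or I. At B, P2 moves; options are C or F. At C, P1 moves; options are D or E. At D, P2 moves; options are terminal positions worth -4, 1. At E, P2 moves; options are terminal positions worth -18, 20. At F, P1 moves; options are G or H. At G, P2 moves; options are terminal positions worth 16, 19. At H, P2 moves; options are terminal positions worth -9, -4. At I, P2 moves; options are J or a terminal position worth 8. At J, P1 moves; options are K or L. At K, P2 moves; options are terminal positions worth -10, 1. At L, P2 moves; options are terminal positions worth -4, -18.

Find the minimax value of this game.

-4

D (P2): min(-4, 1) = -4
E (P2): min(-18, 20) = -18
C (P1): max(-4, -18) = -4
G (P2): min(16, 19) = 16
H (P2): min(-9, -4) = -9
F (P1): max(16, -9) = 16
B (P2): min(-4, 16) = -4
K (P2): min(-10, 1) = -10
L (P2): min(-4, -18) = -18
J (P1): max(-10, -18) = -10
I (P2): min(-10, 8) = -10
Root (P1): max(-4, -10) = -4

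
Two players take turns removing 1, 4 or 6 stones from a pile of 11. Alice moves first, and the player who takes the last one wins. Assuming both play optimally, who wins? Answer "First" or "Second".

First

W/L table (W = player to move can force a win):
i:   0  1  2  3  4  5  6  7  8  9 10 11
     L  W  L  W  W  L  W  L  W  W  L  W
Position 11 is W, so the first player wins.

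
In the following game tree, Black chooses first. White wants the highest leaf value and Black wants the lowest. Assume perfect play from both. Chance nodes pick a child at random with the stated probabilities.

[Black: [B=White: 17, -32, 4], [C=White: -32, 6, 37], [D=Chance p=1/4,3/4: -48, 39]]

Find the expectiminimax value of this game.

17

B (White): max(17, -32, 4) = 17
C (White): max(-32, 6, 37) = 37
D (Chance): 1/4·-48 + 3/4·39 = 17.25
Root (Black): min(17, 37, 17.25) = 17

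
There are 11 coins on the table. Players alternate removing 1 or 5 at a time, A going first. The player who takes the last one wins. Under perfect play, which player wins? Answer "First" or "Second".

Mark each pile size as W (mover wins) or L (mover loses):
i:   0  1  2  3  4  5  6  7  8  9 10 11
     L  W  L  W  L  W  L  W  L  W  L  W
Position 11 is W, so the first player wins.

First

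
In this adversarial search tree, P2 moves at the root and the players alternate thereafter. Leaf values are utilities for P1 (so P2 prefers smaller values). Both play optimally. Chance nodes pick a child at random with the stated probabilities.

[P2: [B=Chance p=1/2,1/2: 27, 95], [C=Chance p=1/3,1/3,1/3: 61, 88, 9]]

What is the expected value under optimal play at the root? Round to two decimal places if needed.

B (Chance): 1/2·27 + 1/2·95 = 61
C (Chance): 1/3·61 + 1/3·88 + 1/3·9 = 52.67
Root (P2): min(61, 52.67) = 52.67

52.67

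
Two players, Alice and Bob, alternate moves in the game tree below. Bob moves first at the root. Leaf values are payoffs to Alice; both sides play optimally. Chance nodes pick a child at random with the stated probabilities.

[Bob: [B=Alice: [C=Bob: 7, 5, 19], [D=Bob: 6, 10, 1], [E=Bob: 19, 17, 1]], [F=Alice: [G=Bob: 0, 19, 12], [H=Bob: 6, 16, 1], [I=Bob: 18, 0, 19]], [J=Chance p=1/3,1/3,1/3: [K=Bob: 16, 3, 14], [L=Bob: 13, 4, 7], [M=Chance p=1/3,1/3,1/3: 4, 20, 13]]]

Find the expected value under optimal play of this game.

1

C (Bob): min(7, 5, 19) = 5
D (Bob): min(6, 10, 1) = 1
E (Bob): min(19, 17, 1) = 1
B (Alice): max(5, 1, 1) = 5
G (Bob): min(0, 19, 12) = 0
H (Bob): min(6, 16, 1) = 1
I (Bob): min(18, 0, 19) = 0
F (Alice): max(0, 1, 0) = 1
K (Bob): min(16, 3, 14) = 3
L (Bob): min(13, 4, 7) = 4
M (Chance): 1/3·4 + 1/3·20 + 1/3·13 = 12.33
J (Chance): 1/3·3 + 1/3·4 + 1/3·12.33 = 6.44
Root (Bob): min(5, 1, 6.44) = 1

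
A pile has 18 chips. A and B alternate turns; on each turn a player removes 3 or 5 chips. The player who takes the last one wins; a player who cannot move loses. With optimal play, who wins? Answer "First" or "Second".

Positions where the player to move wins (W) vs loses (L):
i:   0  1  2  3  4  5  6  7  8  9 10 11 12 13 14 15 16 17 18
     L  L  L  W  W  W  W  W  L  L  L  W  W  W  W  W  L  L  L
Position 18 is L, so the second player wins.

Second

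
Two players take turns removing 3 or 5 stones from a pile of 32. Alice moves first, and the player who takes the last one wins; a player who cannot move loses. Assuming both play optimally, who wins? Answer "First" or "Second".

Second

Mark each pile size as W (mover wins) or L (mover loses):
i:   0  1  2  3  4  5  6  7  8  9 10 11 12 13 14 15 16 17 18 19 20 21 22 23 24 25 26 27 28 29 30 31 32
     L  L  L  W  W  W  W  W  L  L  L  W  W  W  W  W  L  L  L  W  W  W  W  W  L  L  L  W  W  W  W  W  L
Position 32 is L, so the second player wins.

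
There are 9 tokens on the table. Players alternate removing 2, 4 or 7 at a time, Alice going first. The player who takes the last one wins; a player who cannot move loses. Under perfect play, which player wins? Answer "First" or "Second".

Mark each pile size as W (mover wins) or L (mover loses):
i:   0  1  2  3  4  5  6  7  8  9
     L  L  W  W  W  W  L  W  W  L
Position 9 is L, so the second player wins.

Second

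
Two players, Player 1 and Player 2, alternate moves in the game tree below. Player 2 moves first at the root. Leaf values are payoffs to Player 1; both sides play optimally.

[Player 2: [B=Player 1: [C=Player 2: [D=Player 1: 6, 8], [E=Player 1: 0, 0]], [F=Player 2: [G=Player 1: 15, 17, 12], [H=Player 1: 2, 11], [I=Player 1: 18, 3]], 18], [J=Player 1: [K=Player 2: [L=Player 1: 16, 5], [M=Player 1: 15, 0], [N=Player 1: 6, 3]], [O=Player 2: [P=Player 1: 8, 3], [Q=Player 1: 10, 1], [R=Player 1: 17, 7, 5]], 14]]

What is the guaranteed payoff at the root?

14

D (Player 1): max(6, 8) = 8
E (Player 1): max(0, 0) = 0
C (Player 2): min(8, 0) = 0
G (Player 1): max(15, 17, 12) = 17
H (Player 1): max(2, 11) = 11
I (Player 1): max(18, 3) = 18
F (Player 2): min(17, 11, 18) = 11
B (Player 1): max(0, 11, 18) = 18
L (Player 1): max(16, 5) = 16
M (Player 1): max(15, 0) = 15
N (Player 1): max(6, 3) = 6
K (Player 2): min(16, 15, 6) = 6
P (Player 1): max(8, 3) = 8
Q (Player 1): max(10, 1) = 10
R (Player 1): max(17, 7, 5) = 17
O (Player 2): min(8, 10, 17) = 8
J (Player 1): max(6, 8, 14) = 14
Root (Player 2): min(18, 14) = 14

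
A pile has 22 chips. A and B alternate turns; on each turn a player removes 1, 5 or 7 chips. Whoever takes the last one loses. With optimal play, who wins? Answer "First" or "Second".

First

Positions where the player to move wins (W) vs loses (L):
i:   0  1  2  3  4  5  6  7  8  9 10 11 12 13 14 15 16 17 18 19 20 21 22
     W  L  W  L  W  L  W  L  W  L  W  L  W  L  W  L  W  L  W  L  W  L  W
Position 22 is W, so the first player wins.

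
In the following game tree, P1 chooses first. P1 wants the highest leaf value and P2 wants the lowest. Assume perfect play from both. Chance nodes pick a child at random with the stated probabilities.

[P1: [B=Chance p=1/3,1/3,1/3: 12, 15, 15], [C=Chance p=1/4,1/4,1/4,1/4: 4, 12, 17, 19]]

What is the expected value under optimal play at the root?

14

B (Chance): 1/3·12 + 1/3·15 + 1/3·15 = 14
C (Chance): 1/4·4 + 1/4·12 + 1/4·17 + 1/4·19 = 13
Root (P1): max(14, 13) = 14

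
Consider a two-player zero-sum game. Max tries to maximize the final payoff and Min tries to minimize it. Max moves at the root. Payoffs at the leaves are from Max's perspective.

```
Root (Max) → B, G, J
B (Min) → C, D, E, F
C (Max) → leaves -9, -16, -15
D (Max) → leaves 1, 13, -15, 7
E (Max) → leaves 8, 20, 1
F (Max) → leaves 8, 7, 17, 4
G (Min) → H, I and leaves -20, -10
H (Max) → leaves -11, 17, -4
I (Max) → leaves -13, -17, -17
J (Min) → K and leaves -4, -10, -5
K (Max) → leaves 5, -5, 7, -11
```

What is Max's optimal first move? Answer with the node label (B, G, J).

C (Max): max(-9, -16, -15) = -9
D (Max): max(1, 13, -15, 7) = 13
E (Max): max(8, 20, 1) = 20
F (Max): max(8, 7, 17, 4) = 17
B (Min): min(-9, 13, 20, 17) = -9
H (Max): max(-11, 17, -4) = 17
I (Max): max(-13, -17, -17) = -13
G (Min): min(17, -13, -20, -10) = -20
K (Max): max(5, -5, 7, -11) = 7
J (Min): min(7, -4, -10, -5) = -10
Root (Max): max(-9, -20, -10) = -9
Max picks the child with the highest value: B (value -9).

B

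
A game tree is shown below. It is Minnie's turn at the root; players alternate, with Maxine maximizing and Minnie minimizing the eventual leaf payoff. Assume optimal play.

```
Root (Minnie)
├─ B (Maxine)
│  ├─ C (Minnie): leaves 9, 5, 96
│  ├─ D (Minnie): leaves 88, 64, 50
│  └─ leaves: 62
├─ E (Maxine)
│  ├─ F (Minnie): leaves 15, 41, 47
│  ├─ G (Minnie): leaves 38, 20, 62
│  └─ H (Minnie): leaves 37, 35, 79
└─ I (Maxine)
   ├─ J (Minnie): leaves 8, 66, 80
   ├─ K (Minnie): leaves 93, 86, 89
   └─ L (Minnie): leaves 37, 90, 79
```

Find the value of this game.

35

C (Minnie): min(9, 5, 96) = 5
D (Minnie): min(88, 64, 50) = 50
B (Maxine): max(5, 50, 62) = 62
F (Minnie): min(15, 41, 47) = 15
G (Minnie): min(38, 20, 62) = 20
H (Minnie): min(37, 35, 79) = 35
E (Maxine): max(15, 20, 35) = 35
J (Minnie): min(8, 66, 80) = 8
K (Minnie): min(93, 86, 89) = 86
L (Minnie): min(37, 90, 79) = 37
I (Maxine): max(8, 86, 37) = 86
Root (Minnie): min(62, 35, 86) = 35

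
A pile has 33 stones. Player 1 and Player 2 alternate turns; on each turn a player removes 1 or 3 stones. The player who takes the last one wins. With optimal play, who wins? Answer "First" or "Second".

First

i:   0  1  2  3  4  5  6  7  8  9 10 11 12 13 14 15 16 17 18 19 20 21 22 23 24 25 26 27 28 29 30 31 32 33
     L  W  L  W  L  W  L  W  L  W  L  W  L  W  L  W  L  W  L  W  L  W  L  W  L  W  L  W  L  W  L  W  L  W
Position 33 is W, so the first player wins.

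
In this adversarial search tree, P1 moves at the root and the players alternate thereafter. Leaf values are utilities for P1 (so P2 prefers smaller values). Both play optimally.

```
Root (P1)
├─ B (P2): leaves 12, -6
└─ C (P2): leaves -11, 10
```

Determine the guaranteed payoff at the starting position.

B (P2): min(12, -6) = -6
C (P2): min(-11, 10) = -11
Root (P1): max(-6, -11) = -6

-6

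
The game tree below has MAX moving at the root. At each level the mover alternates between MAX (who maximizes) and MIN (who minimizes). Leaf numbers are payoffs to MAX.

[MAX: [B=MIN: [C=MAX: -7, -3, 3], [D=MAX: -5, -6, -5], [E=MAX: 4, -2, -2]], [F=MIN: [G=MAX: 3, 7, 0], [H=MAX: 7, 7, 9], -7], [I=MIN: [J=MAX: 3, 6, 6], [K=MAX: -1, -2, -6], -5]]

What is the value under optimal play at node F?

-7

G: max(3, 7, 0) = 7
H: max(7, 7, 9) = 9
F: min(7, 9, -7) = -7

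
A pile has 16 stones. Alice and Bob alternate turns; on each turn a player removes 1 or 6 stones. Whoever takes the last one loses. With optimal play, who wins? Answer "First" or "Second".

W/L table (W = player to move can force a win):
i:   0  1  2  3  4  5  6  7  8  9 10 11 12 13 14 15 16
     W  L  W  L  W  L  W  W  L  W  L  W  L  W  W  L  W
Position 16 is W, so the first player wins.

First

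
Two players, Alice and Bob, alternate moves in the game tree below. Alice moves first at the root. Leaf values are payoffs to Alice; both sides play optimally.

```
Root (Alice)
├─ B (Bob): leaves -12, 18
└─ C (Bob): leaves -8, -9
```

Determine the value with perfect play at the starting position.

-9

B (Bob): min(-12, 18) = -12
C (Bob): min(-8, -9) = -9
Root (Alice): max(-12, -9) = -9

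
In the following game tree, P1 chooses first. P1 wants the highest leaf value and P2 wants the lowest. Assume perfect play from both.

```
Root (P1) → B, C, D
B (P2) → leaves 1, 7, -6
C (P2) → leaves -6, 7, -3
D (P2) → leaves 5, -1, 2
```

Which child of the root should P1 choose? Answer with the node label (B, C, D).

D

B (P2): min(1, 7, -6) = -6
C (P2): min(-6, 7, -3) = -6
D (P2): min(5, -1, 2) = -1
Root (P1): max(-6, -6, -1) = -1
P1 picks the child with the highest value: D (value -1).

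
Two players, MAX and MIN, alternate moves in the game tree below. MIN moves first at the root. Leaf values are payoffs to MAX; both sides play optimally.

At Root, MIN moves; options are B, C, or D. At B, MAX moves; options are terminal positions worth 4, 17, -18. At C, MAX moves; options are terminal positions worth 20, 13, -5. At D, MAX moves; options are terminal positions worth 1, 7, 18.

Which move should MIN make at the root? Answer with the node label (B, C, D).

B (MAX): max(4, 17, -18) = 17
C (MAX): max(20, 13, -5) = 20
D (MAX): max(1, 7, 18) = 18
Root (MIN): min(17, 20, 18) = 17
MIN picks the child with the lowest value: B (value 17).

B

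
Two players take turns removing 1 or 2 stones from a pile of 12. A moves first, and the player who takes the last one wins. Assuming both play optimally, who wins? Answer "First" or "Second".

W/L table (W = player to move can force a win):
i:   0  1  2  3  4  5  6  7  8  9 10 11 12
     L  W  W  L  W  W  L  W  W  L  W  W  L
Position 12 is L, so the second player wins.

Second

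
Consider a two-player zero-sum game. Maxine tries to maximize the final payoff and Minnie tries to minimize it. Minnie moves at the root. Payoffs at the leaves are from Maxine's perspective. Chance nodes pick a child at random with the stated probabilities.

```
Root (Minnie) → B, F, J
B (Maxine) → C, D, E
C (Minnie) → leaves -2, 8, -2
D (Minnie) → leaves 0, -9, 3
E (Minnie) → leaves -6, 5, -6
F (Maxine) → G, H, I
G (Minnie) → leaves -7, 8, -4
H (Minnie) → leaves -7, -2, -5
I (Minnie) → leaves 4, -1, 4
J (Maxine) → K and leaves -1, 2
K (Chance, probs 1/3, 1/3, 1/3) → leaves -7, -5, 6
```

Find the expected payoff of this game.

-2

C (Minnie): min(-2, 8, -2) = -2
D (Minnie): min(0, -9, 3) = -9
E (Minnie): min(-6, 5, -6) = -6
B (Maxine): max(-2, -9, -6) = -2
G (Minnie): min(-7, 8, -4) = -7
H (Minnie): min(-7, -2, -5) = -7
I (Minnie): min(4, -1, 4) = -1
F (Maxine): max(-7, -7, -1) = -1
K (Chance): 1/3·-7 + 1/3·-5 + 1/3·6 = -2
J (Maxine): max(-2, -1, 2) = 2
Root (Minnie): min(-2, -1, 2) = -2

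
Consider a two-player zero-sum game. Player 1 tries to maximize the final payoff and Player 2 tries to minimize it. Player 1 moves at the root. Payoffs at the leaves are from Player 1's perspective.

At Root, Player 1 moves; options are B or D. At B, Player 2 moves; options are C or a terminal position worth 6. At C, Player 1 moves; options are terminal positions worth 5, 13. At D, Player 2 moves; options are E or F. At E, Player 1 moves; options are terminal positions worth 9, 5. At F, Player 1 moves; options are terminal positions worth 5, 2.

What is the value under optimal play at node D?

5

E: max(9, 5) = 9
F: max(5, 2) = 5
D: min(9, 5) = 5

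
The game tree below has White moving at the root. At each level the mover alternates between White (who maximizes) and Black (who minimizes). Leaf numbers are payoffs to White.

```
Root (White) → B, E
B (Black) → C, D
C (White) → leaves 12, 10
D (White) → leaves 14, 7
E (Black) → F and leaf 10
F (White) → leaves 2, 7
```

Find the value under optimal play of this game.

C (White): max(12, 10) = 12
D (White): max(14, 7) = 14
B (Black): min(12, 14) = 12
F (White): max(2, 7) = 7
E (Black): min(7, 10) = 7
Root (White): max(12, 7) = 12

12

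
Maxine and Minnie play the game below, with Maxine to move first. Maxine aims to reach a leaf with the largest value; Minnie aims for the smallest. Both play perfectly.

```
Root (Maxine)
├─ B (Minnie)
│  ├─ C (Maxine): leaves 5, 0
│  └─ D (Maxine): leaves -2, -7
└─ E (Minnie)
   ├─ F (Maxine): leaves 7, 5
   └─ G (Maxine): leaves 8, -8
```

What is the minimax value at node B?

-2

C: max(5, 0) = 5
D: max(-2, -7) = -2
B: min(5, -2) = -2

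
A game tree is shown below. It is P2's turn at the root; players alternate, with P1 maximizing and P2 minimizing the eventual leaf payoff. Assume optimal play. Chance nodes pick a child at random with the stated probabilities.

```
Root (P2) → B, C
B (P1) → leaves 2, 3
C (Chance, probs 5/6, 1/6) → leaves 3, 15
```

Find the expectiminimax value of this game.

3

B (P1): max(2, 3) = 3
C (Chance): 5/6·3 + 1/6·15 = 5
Root (P2): min(3, 5) = 3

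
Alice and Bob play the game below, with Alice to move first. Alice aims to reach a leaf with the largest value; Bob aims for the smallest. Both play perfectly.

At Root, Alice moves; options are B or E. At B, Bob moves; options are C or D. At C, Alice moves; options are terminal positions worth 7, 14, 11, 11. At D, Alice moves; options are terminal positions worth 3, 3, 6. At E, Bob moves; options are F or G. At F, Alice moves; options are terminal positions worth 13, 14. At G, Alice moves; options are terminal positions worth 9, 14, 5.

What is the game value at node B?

C: max(7, 14, 11, 11) = 14
D: max(3, 3, 6) = 6
B: min(14, 6) = 6

6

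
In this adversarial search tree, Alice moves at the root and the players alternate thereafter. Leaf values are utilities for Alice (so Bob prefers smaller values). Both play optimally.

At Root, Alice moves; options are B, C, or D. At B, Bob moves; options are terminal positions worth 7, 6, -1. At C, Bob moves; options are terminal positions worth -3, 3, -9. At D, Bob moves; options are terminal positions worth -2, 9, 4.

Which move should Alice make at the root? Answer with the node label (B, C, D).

B

B (Bob): min(7, 6, -1) = -1
C (Bob): min(-3, 3, -9) = -9
D (Bob): min(-2, 9, 4) = -2
Root (Alice): max(-1, -9, -2) = -1
Alice picks the child with the highest value: B (value -1).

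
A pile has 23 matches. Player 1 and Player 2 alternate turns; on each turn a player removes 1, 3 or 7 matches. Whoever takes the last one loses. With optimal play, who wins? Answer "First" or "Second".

Second

W/L table (W = player to move can force a win):
i:   0  1  2  3  4  5  6  7  8  9 10 11 12 13 14 15 16 17 18 19 20 21 22 23
     W  L  W  L  W  L  W  L  W  L  W  L  W  L  W  L  W  L  W  L  W  L  W  L
Position 23 is L, so the second player wins.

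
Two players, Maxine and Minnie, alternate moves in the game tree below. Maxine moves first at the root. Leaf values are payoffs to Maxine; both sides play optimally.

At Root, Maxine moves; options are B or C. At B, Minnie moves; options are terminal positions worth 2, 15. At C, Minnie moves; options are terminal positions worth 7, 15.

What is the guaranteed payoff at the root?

B (Minnie): min(2, 15) = 2
C (Minnie): min(7, 15) = 7
Root (Maxine): max(2, 7) = 7

7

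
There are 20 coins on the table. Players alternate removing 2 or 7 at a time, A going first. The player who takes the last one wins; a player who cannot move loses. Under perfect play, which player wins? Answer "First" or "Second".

Positions where the player to move wins (W) vs loses (L):
i:   0  1  2  3  4  5  6  7  8  9 10 11 12 13 14 15 16 17 18 19 20
     L  L  W  W  L  L  W  W  W  L  L  W  W  L  L  W  W  W  L  L  W
Position 20 is W, so the first player wins.

First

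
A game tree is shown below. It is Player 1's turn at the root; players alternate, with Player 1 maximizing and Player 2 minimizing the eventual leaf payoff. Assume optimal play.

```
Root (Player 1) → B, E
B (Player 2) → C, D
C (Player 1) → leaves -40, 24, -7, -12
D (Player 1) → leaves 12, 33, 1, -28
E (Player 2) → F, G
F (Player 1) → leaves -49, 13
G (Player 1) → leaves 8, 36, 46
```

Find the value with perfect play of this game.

C (Player 1): max(-40, 24, -7, -12) = 24
D (Player 1): max(12, 33, 1, -28) = 33
B (Player 2): min(24, 33) = 24
F (Player 1): max(-49, 13) = 13
G (Player 1): max(8, 36, 46) = 46
E (Player 2): min(13, 46) = 13
Root (Player 1): max(24, 13) = 24

24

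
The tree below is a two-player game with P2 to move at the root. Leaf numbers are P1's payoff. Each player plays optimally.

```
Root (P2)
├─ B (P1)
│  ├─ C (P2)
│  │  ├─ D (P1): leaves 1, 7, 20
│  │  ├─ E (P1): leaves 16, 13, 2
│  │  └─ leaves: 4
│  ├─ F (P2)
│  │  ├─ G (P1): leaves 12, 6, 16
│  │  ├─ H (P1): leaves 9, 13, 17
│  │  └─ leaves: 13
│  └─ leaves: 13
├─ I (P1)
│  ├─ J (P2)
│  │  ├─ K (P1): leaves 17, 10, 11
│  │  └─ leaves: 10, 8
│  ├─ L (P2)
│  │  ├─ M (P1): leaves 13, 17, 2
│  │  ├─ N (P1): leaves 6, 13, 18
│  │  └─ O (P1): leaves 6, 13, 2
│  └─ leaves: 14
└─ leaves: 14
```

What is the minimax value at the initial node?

D (P1): max(1, 7, 20) = 20
E (P1): max(16, 13, 2) = 16
C (P2): min(20, 16, 4) = 4
G (P1): max(12, 6, 16) = 16
H (P1): max(9, 13, 17) = 17
F (P2): min(16, 17, 13) = 13
B (P1): max(4, 13, 13) = 13
K (P1): max(17, 10, 11) = 17
J (P2): min(17, 10, 8) = 8
M (P1): max(13, 17, 2) = 17
N (P1): max(6, 13, 18) = 18
O (P1): max(6, 13, 2) = 13
L (P2): min(17, 18, 13) = 13
I (P1): max(8, 13, 14) = 14
Root (P2): min(13, 14, 14) = 13

13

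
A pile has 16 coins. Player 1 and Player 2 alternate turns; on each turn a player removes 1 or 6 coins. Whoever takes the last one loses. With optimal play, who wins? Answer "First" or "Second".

i:   0  1  2  3  4  5  6  7  8  9 10 11 12 13 14 15 16
     W  L  W  L  W  L  W  W  L  W  L  W  L  W  W  L  W
Position 16 is W, so the first player wins.

First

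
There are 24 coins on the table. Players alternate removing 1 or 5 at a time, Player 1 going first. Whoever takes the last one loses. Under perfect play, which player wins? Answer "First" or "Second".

First

Positions where the player to move wins (W) vs loses (L):
i:   0  1  2  3  4  5  6  7  8  9 10 11 12 13 14 15 16 17 18 19 20 21 22 23 24
     W  L  W  L  W  L  W  L  W  L  W  L  W  L  W  L  W  L  W  L  W  L  W  L  W
Position 24 is W, so the first player wins.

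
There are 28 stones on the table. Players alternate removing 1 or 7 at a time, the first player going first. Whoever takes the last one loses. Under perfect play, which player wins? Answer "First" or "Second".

Mark each pile size as W (mover wins) or L (mover loses):
i:   0  1  2  3  4  5  6  7  8  9 10 11 12 13 14 15 16 17 18 19 20 21 22 23 24 25 26 27 28
     W  L  W  L  W  L  W  L  W  L  W  L  W  L  W  L  W  L  W  L  W  L  W  L  W  L  W  L  W
Position 28 is W, so the first player wins.

First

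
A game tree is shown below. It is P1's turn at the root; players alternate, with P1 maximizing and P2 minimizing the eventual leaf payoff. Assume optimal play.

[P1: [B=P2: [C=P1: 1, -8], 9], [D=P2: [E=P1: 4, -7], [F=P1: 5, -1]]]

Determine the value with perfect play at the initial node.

C (P1): max(1, -8) = 1
B (P2): min(1, 9) = 1
E (P1): max(4, -7) = 4
F (P1): max(5, -1) = 5
D (P2): min(4, 5) = 4
Root (P1): max(1, 4) = 4

4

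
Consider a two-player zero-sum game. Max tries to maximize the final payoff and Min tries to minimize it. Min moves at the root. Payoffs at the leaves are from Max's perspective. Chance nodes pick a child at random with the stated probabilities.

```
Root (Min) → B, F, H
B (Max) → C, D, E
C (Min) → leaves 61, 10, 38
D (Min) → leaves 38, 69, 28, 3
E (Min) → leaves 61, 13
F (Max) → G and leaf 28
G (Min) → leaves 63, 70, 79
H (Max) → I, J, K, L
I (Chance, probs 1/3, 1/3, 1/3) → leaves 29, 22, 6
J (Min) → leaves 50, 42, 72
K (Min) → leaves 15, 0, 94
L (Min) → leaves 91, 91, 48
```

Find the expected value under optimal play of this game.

C (Min): min(61, 10, 38) = 10
D (Min): min(38, 69, 28, 3) = 3
E (Min): min(61, 13) = 13
B (Max): max(10, 3, 13) = 13
G (Min): min(63, 70, 79) = 63
F (Max): max(63, 28) = 63
I (Chance): 1/3·29 + 1/3·22 + 1/3·6 = 19
J (Min): min(50, 42, 72) = 42
K (Min): min(15, 0, 94) = 0
L (Min): min(91, 91, 48) = 48
H (Max): max(19, 42, 0, 48) = 48
Root (Min): min(13, 63, 48) = 13

13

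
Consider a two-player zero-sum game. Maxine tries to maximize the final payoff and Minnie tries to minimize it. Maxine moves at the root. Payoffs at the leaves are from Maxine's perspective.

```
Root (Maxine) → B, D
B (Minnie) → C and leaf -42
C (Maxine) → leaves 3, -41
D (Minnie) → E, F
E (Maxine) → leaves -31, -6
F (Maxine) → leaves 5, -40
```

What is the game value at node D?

E: max(-31, -6) = -6
F: max(5, -40) = 5
D: min(-6, 5) = -6

-6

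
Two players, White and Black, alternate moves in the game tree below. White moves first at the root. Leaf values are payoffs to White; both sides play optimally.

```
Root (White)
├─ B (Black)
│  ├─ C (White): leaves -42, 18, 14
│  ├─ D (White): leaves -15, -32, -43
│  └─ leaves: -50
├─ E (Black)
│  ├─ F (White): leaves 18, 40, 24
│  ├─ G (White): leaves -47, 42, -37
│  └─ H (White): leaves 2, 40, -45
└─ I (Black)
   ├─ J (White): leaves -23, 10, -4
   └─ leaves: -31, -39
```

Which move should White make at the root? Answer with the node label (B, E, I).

C (White): max(-42, 18, 14) = 18
D (White): max(-15, -32, -43) = -15
B (Black): min(18, -15, -50) = -50
F (White): max(18, 40, 24) = 40
G (White): max(-47, 42, -37) = 42
H (White): max(2, 40, -45) = 40
E (Black): min(40, 42, 40) = 40
J (White): max(-23, 10, -4) = 10
I (Black): min(10, -31, -39) = -39
Root (White): max(-50, 40, -39) = 40
White picks the child with the highest value: E (value 40).

E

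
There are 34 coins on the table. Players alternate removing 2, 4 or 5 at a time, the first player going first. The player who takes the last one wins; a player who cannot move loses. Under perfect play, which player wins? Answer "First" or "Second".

Mark each pile size as W (mover wins) or L (mover loses):
i:   0  1  2  3  4  5  6  7  8  9 10 11 12 13 14 15 16 17 18 19 20 21 22 23 24 25 26 27 28 29 30 31 32 33 34
     L  L  W  W  W  W  W  L  L  W  W  W  W  W  L  L  W  W  W  W  W  L  L  W  W  W  W  W  L  L  W  W  W  W  W
Position 34 is W, so the first player wins.

First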